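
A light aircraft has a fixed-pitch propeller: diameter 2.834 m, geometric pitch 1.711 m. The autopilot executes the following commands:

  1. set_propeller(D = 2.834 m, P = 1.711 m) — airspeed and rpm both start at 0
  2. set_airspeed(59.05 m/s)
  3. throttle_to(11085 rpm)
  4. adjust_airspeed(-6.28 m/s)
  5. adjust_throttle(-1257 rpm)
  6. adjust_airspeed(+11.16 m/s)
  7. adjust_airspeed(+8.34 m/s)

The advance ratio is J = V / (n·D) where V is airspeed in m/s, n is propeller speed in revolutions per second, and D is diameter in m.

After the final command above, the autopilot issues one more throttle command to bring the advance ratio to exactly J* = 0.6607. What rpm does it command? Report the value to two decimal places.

rpm = 2315.82

set_propeller: D = 2.834 m, P = 1.711 m (p = P/D = 0.603740); state ← (V=0, rpm=0)
set_airspeed(59.05): V ← 59.05 m/s
throttle_to(11085): rpm ← 11085
adjust_airspeed(-6.28): V ← 59.05 -6.28 = 52.77 m/s
adjust_throttle(-1257): rpm ← 11085 -1257 = 9828
adjust_airspeed(+11.16): V ← 52.77 +11.16 = 63.93 m/s
adjust_airspeed(+8.34): V ← 63.93 +8.34 = 72.27 m/s
final state: V = 72.27 m/s, rpm = 9828 → n = rpm/60 = 163.800000 rev/s
target J* = 0.6607; solve J* = V/(n·D) for n: n = V/(J*·D) = 72.27/(0.6607 × 2.834) = 38.597031 rev/s
rpm = 60·n = 2315.821878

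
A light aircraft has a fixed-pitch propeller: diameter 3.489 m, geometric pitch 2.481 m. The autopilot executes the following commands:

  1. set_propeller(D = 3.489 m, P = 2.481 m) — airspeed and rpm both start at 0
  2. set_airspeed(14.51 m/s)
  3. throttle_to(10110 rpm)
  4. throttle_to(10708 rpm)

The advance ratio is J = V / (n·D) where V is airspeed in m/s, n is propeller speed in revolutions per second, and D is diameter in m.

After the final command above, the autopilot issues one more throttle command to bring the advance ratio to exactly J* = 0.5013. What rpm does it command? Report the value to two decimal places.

rpm = 497.76

set_propeller: D = 3.489 m, P = 2.481 m (p = P/D = 0.711092); state ← (V=0, rpm=0)
set_airspeed(14.51): V ← 14.51 m/s
throttle_to(10110): rpm ← 10110
throttle_to(10708): rpm ← 10708
final state: V = 14.51 m/s, rpm = 10708 → n = rpm/60 = 178.466667 rev/s
target J* = 0.5013; solve J* = V/(n·D) for n: n = V/(J*·D) = 14.51/(0.5013 × 3.489) = 8.296000 rev/s
rpm = 60·n = 497.759994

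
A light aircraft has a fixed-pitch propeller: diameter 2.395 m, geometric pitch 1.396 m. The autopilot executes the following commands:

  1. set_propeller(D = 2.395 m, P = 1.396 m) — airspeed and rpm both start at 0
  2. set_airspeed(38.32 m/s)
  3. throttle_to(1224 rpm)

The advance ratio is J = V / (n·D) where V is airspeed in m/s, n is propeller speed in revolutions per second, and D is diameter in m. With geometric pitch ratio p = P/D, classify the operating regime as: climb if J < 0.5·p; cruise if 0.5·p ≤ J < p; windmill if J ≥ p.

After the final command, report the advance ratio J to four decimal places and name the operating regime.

J = 0.7843, regime = windmill

set_propeller: D = 2.395 m, P = 1.396 m (p = P/D = 0.582881); state ← (V=0, rpm=0)
set_airspeed(38.32): V ← 38.32 m/s
throttle_to(1224): rpm ← 1224
final state: V = 38.32 m/s, rpm = 1224 → n = rpm/60 = 20.400000 rev/s
J = V / (n·D) = 38.32 / (20.400000 × 2.395) = 0.784314
regime bands: climb J<0.2914 | cruise [0.2914, 0.5829) | windmill J≥0.5829
J = 0.7843 → windmill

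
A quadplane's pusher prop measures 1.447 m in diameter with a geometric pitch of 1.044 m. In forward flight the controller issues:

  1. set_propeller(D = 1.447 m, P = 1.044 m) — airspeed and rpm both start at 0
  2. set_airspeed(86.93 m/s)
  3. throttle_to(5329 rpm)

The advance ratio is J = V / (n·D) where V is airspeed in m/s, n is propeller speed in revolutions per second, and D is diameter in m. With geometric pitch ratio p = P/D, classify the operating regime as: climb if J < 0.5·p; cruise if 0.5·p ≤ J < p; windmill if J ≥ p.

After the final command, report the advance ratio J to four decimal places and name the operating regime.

J = 0.6764, regime = cruise

set_propeller: D = 1.447 m, P = 1.044 m (p = P/D = 0.721493); state ← (V=0, rpm=0)
set_airspeed(86.93): V ← 86.93 m/s
throttle_to(5329): rpm ← 5329
final state: V = 86.93 m/s, rpm = 5329 → n = rpm/60 = 88.816667 rev/s
J = V / (n·D) = 86.93 / (88.816667 × 1.447) = 0.676405
regime bands: climb J<0.3607 | cruise [0.3607, 0.7215) | windmill J≥0.7215
J = 0.6764 → cruise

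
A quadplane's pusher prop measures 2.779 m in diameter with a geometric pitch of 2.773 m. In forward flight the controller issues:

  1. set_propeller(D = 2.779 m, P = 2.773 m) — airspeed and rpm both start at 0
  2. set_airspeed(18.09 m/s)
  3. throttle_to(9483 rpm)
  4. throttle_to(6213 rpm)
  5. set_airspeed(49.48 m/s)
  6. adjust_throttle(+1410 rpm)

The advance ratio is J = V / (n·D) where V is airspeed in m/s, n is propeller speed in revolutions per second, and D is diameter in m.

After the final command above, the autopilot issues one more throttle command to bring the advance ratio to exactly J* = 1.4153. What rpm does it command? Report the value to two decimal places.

rpm = 754.82

set_propeller: D = 2.779 m, P = 2.773 m (p = P/D = 0.997841); state ← (V=0, rpm=0)
set_airspeed(18.09): V ← 18.09 m/s
throttle_to(9483): rpm ← 9483
throttle_to(6213): rpm ← 6213
set_airspeed(49.48): V ← 49.48 m/s
adjust_throttle(+1410): rpm ← 6213 +1410 = 7623
final state: V = 49.48 m/s, rpm = 7623 → n = rpm/60 = 127.050000 rev/s
target J* = 1.4153; solve J* = V/(n·D) for n: n = V/(J*·D) = 49.48/(1.4153 × 2.779) = 12.580347 rev/s
rpm = 60·n = 754.820850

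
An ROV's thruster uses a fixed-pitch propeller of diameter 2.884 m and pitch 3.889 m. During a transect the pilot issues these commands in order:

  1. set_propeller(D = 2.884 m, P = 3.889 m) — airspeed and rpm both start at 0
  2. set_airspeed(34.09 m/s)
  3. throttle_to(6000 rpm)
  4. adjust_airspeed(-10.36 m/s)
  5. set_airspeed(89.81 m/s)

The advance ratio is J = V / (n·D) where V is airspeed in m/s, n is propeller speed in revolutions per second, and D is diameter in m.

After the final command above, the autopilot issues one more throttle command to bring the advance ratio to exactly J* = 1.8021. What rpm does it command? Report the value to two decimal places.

rpm = 1036.82

set_propeller: D = 2.884 m, P = 3.889 m (p = P/D = 1.348474); state ← (V=0, rpm=0)
set_airspeed(34.09): V ← 34.09 m/s
throttle_to(6000): rpm ← 6000
adjust_airspeed(-10.36): V ← 34.09 -10.36 = 23.73 m/s
set_airspeed(89.81): V ← 89.81 m/s
final state: V = 89.81 m/s, rpm = 6000 → n = rpm/60 = 100.000000 rev/s
target J* = 1.8021; solve J* = V/(n·D) for n: n = V/(J*·D) = 89.81/(1.8021 × 2.884) = 17.280271 rev/s
rpm = 60·n = 1036.816271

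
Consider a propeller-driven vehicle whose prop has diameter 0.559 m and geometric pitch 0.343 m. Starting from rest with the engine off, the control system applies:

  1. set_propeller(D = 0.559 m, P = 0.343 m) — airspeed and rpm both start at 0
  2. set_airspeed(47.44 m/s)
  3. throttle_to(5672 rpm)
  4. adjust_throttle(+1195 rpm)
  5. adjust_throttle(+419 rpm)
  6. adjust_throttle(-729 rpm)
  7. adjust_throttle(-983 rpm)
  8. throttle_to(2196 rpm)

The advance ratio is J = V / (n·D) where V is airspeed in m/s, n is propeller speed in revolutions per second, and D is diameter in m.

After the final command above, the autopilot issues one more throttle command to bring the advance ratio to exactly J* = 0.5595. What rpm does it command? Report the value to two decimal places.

set_propeller: D = 0.559 m, P = 0.343 m (p = P/D = 0.613596); state ← (V=0, rpm=0)
set_airspeed(47.44): V ← 47.44 m/s
throttle_to(5672): rpm ← 5672
adjust_throttle(+1195): rpm ← 5672 +1195 = 6867
adjust_throttle(+419): rpm ← 6867 +419 = 7286
adjust_throttle(-729): rpm ← 7286 -729 = 6557
adjust_throttle(-983): rpm ← 6557 -983 = 5574
throttle_to(2196): rpm ← 2196
final state: V = 47.44 m/s, rpm = 2196 → n = rpm/60 = 36.600000 rev/s
target J* = 0.5595; solve J* = V/(n·D) for n: n = V/(J*·D) = 47.44/(0.5595 × 0.559) = 151.681558 rev/s
rpm = 60·n = 9100.893495

rpm = 9100.89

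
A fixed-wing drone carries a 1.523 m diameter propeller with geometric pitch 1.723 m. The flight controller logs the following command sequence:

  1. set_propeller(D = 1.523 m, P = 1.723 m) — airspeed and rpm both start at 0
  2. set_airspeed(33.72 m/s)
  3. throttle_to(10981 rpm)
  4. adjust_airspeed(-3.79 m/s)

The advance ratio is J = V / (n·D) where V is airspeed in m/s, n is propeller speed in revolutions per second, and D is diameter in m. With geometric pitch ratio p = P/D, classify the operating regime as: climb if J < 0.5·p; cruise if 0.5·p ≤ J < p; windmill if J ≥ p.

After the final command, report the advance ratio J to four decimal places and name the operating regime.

J = 0.1074, regime = climb

set_propeller: D = 1.523 m, P = 1.723 m (p = P/D = 1.131320); state ← (V=0, rpm=0)
set_airspeed(33.72): V ← 33.72 m/s
throttle_to(10981): rpm ← 10981
adjust_airspeed(-3.79): V ← 33.72 -3.79 = 29.93 m/s
final state: V = 29.93 m/s, rpm = 10981 → n = rpm/60 = 183.016667 rev/s
J = V / (n·D) = 29.93 / (183.016667 × 1.523) = 0.107378
regime bands: climb J<0.5657 | cruise [0.5657, 1.1313) | windmill J≥1.1313
J = 0.1074 → climb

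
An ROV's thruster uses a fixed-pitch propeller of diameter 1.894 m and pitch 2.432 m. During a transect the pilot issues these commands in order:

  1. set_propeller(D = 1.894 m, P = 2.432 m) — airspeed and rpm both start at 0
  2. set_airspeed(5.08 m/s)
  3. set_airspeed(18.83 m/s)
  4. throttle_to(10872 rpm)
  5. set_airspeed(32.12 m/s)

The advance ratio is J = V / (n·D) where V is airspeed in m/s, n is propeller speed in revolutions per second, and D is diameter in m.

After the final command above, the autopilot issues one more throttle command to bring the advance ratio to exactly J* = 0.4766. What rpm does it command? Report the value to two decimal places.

set_propeller: D = 1.894 m, P = 2.432 m (p = P/D = 1.284055); state ← (V=0, rpm=0)
set_airspeed(5.08): V ← 5.08 m/s
set_airspeed(18.83): V ← 18.83 m/s
throttle_to(10872): rpm ← 10872
set_airspeed(32.12): V ← 32.12 m/s
final state: V = 32.12 m/s, rpm = 10872 → n = rpm/60 = 181.200000 rev/s
target J* = 0.4766; solve J* = V/(n·D) for n: n = V/(J*·D) = 32.12/(0.4766 × 1.894) = 35.582915 rev/s
rpm = 60·n = 2134.974904

rpm = 2134.97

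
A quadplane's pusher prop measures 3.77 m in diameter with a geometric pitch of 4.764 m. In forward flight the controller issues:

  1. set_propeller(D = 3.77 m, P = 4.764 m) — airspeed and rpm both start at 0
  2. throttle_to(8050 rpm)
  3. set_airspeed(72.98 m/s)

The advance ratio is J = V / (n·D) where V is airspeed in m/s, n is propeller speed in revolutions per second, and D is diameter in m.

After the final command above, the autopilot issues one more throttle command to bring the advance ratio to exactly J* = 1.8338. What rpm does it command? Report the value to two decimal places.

rpm = 633.38

set_propeller: D = 3.77 m, P = 4.764 m (p = P/D = 1.263660); state ← (V=0, rpm=0)
throttle_to(8050): rpm ← 8050
set_airspeed(72.98): V ← 72.98 m/s
final state: V = 72.98 m/s, rpm = 8050 → n = rpm/60 = 134.166667 rev/s
target J* = 1.8338; solve J* = V/(n·D) for n: n = V/(J*·D) = 72.98/(1.8338 × 3.77) = 10.556271 rev/s
rpm = 60·n = 633.376274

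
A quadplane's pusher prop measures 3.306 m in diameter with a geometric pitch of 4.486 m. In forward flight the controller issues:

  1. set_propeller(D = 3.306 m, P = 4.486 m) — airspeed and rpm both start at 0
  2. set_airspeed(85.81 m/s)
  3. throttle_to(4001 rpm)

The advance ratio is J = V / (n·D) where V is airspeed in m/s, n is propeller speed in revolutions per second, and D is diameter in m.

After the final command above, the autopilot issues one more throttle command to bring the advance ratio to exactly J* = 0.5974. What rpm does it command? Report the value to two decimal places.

rpm = 2606.88

set_propeller: D = 3.306 m, P = 4.486 m (p = P/D = 1.356927); state ← (V=0, rpm=0)
set_airspeed(85.81): V ← 85.81 m/s
throttle_to(4001): rpm ← 4001
final state: V = 85.81 m/s, rpm = 4001 → n = rpm/60 = 66.683333 rev/s
target J* = 0.5974; solve J* = V/(n·D) for n: n = V/(J*·D) = 85.81/(0.5974 × 3.306) = 43.448004 rev/s
rpm = 60·n = 2606.880268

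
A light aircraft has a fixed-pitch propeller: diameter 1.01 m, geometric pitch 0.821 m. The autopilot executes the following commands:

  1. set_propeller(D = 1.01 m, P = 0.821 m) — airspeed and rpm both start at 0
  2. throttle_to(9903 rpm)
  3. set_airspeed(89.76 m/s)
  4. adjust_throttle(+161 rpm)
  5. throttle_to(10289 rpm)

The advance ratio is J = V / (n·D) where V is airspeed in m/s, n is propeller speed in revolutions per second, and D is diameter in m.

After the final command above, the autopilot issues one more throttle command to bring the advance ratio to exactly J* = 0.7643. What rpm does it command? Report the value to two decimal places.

set_propeller: D = 1.01 m, P = 0.821 m (p = P/D = 0.812871); state ← (V=0, rpm=0)
throttle_to(9903): rpm ← 9903
set_airspeed(89.76): V ← 89.76 m/s
adjust_throttle(+161): rpm ← 9903 +161 = 10064
throttle_to(10289): rpm ← 10289
final state: V = 89.76 m/s, rpm = 10289 → n = rpm/60 = 171.483333 rev/s
target J* = 0.7643; solve J* = V/(n·D) for n: n = V/(J*·D) = 89.76/(0.7643 × 1.01) = 116.278015 rev/s
rpm = 60·n = 6976.680921

rpm = 6976.68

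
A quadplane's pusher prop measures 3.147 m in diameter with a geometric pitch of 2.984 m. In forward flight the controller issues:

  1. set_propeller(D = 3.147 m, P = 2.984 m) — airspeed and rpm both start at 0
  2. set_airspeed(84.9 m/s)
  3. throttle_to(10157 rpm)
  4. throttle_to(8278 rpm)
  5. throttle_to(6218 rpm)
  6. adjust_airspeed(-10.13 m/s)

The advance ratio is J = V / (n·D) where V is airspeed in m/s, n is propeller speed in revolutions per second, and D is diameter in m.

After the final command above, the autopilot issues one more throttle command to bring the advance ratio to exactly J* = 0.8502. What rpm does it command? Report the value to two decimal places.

rpm = 1676.72

set_propeller: D = 3.147 m, P = 2.984 m (p = P/D = 0.948205); state ← (V=0, rpm=0)
set_airspeed(84.9): V ← 84.9 m/s
throttle_to(10157): rpm ← 10157
throttle_to(8278): rpm ← 8278
throttle_to(6218): rpm ← 6218
adjust_airspeed(-10.13): V ← 84.9 -10.13 = 74.77 m/s
final state: V = 74.77 m/s, rpm = 6218 → n = rpm/60 = 103.633333 rev/s
target J* = 0.8502; solve J* = V/(n·D) for n: n = V/(J*·D) = 74.77/(0.8502 × 3.147) = 27.945349 rev/s
rpm = 60·n = 1676.720938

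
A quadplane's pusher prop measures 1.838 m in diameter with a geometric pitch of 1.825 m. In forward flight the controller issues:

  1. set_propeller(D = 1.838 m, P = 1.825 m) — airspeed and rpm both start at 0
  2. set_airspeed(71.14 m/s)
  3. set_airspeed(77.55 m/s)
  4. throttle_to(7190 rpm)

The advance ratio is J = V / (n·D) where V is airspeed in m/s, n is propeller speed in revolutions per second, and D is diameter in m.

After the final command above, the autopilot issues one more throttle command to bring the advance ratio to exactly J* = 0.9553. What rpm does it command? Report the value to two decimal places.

set_propeller: D = 1.838 m, P = 1.825 m (p = P/D = 0.992927); state ← (V=0, rpm=0)
set_airspeed(71.14): V ← 71.14 m/s
set_airspeed(77.55): V ← 77.55 m/s
throttle_to(7190): rpm ← 7190
final state: V = 77.55 m/s, rpm = 7190 → n = rpm/60 = 119.833333 rev/s
target J* = 0.9553; solve J* = V/(n·D) for n: n = V/(J*·D) = 77.55/(0.9553 × 1.838) = 44.166859 rev/s
rpm = 60·n = 2650.011556

rpm = 2650.01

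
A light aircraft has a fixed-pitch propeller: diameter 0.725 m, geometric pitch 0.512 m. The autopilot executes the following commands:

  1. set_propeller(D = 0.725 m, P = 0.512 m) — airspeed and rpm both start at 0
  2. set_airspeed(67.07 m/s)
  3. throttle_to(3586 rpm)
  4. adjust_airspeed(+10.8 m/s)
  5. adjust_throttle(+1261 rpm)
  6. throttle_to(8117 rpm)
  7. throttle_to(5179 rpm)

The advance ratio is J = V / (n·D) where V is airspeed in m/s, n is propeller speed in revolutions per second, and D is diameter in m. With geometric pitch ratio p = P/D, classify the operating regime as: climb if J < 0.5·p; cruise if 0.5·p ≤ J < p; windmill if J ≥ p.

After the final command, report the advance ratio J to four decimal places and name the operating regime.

set_propeller: D = 0.725 m, P = 0.512 m (p = P/D = 0.706207); state ← (V=0, rpm=0)
set_airspeed(67.07): V ← 67.07 m/s
throttle_to(3586): rpm ← 3586
adjust_airspeed(+10.8): V ← 67.07 +10.8 = 77.87 m/s
adjust_throttle(+1261): rpm ← 3586 +1261 = 4847
throttle_to(8117): rpm ← 8117
throttle_to(5179): rpm ← 5179
final state: V = 77.87 m/s, rpm = 5179 → n = rpm/60 = 86.316667 rev/s
J = V / (n·D) = 77.87 / (86.316667 × 0.725) = 1.244336
regime bands: climb J<0.3531 | cruise [0.3531, 0.7062) | windmill J≥0.7062
J = 1.2443 → windmill

J = 1.2443, regime = windmill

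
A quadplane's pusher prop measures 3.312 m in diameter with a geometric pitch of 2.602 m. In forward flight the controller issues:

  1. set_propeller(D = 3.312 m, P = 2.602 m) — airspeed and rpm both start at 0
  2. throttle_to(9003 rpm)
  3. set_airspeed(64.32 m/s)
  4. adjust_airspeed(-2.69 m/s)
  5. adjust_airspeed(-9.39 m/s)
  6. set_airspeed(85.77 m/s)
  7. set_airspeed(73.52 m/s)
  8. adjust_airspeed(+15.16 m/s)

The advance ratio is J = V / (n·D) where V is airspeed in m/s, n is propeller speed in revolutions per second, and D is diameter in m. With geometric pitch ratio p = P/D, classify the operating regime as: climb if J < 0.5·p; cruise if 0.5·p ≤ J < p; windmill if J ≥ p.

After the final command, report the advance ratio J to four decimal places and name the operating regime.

set_propeller: D = 3.312 m, P = 2.602 m (p = P/D = 0.785628); state ← (V=0, rpm=0)
throttle_to(9003): rpm ← 9003
set_airspeed(64.32): V ← 64.32 m/s
adjust_airspeed(-2.69): V ← 64.32 -2.69 = 61.63 m/s
adjust_airspeed(-9.39): V ← 61.63 -9.39 = 52.24 m/s
set_airspeed(85.77): V ← 85.77 m/s
set_airspeed(73.52): V ← 73.52 m/s
adjust_airspeed(+15.16): V ← 73.52 +15.16 = 88.68 m/s
final state: V = 88.68 m/s, rpm = 9003 → n = rpm/60 = 150.050000 rev/s
J = V / (n·D) = 88.68 / (150.050000 × 3.312) = 0.178443
regime bands: climb J<0.3928 | cruise [0.3928, 0.7856) | windmill J≥0.7856
J = 0.1784 → climb

J = 0.1784, regime = climb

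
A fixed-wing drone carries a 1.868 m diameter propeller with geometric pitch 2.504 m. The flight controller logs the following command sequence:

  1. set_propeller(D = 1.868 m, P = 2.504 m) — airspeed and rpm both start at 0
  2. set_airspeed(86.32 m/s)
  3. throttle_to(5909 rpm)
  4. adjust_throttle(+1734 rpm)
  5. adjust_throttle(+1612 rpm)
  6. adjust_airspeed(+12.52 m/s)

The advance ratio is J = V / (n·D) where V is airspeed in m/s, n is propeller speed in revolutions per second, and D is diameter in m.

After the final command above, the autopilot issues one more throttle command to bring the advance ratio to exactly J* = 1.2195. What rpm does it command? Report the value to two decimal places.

set_propeller: D = 1.868 m, P = 2.504 m (p = P/D = 1.340471); state ← (V=0, rpm=0)
set_airspeed(86.32): V ← 86.32 m/s
throttle_to(5909): rpm ← 5909
adjust_throttle(+1734): rpm ← 5909 +1734 = 7643
adjust_throttle(+1612): rpm ← 7643 +1612 = 9255
adjust_airspeed(+12.52): V ← 86.32 +12.52 = 98.84 m/s
final state: V = 98.84 m/s, rpm = 9255 → n = rpm/60 = 154.250000 rev/s
target J* = 1.2195; solve J* = V/(n·D) for n: n = V/(J*·D) = 98.84/(1.2195 × 1.868) = 43.388442 rev/s
rpm = 60·n = 2603.306547

rpm = 2603.31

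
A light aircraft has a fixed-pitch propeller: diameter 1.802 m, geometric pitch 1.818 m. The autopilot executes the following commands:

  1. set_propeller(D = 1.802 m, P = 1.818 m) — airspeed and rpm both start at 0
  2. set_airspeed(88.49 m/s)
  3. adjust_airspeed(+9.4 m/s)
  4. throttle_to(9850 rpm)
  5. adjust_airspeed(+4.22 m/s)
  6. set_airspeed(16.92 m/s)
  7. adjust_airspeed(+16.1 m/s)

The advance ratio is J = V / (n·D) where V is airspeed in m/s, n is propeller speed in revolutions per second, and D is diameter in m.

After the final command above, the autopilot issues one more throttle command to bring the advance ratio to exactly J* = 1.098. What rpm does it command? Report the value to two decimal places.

set_propeller: D = 1.802 m, P = 1.818 m (p = P/D = 1.008879); state ← (V=0, rpm=0)
set_airspeed(88.49): V ← 88.49 m/s
adjust_airspeed(+9.4): V ← 88.49 +9.4 = 97.89 m/s
throttle_to(9850): rpm ← 9850
adjust_airspeed(+4.22): V ← 97.89 +4.22 = 102.11 m/s
set_airspeed(16.92): V ← 16.92 m/s
adjust_airspeed(+16.1): V ← 16.92 +16.1 = 33.02 m/s
final state: V = 33.02 m/s, rpm = 9850 → n = rpm/60 = 164.166667 rev/s
target J* = 1.098; solve J* = V/(n·D) for n: n = V/(J*·D) = 33.02/(1.098 × 1.802) = 16.688601 rev/s
rpm = 60·n = 1001.316085

rpm = 1001.32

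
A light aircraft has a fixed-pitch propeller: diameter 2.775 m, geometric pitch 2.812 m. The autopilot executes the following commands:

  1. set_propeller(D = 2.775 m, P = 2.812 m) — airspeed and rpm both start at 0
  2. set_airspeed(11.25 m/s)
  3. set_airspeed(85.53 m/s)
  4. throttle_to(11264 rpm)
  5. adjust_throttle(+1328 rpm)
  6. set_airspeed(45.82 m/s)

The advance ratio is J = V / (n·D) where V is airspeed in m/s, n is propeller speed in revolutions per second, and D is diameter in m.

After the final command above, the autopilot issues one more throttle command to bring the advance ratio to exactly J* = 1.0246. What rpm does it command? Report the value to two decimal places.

set_propeller: D = 2.775 m, P = 2.812 m (p = P/D = 1.013333); state ← (V=0, rpm=0)
set_airspeed(11.25): V ← 11.25 m/s
set_airspeed(85.53): V ← 85.53 m/s
throttle_to(11264): rpm ← 11264
adjust_throttle(+1328): rpm ← 11264 +1328 = 12592
set_airspeed(45.82): V ← 45.82 m/s
final state: V = 45.82 m/s, rpm = 12592 → n = rpm/60 = 209.866667 rev/s
target J* = 1.0246; solve J* = V/(n·D) for n: n = V/(J*·D) = 45.82/(1.0246 × 2.775) = 16.115276 rev/s
rpm = 60·n = 966.916555

rpm = 966.92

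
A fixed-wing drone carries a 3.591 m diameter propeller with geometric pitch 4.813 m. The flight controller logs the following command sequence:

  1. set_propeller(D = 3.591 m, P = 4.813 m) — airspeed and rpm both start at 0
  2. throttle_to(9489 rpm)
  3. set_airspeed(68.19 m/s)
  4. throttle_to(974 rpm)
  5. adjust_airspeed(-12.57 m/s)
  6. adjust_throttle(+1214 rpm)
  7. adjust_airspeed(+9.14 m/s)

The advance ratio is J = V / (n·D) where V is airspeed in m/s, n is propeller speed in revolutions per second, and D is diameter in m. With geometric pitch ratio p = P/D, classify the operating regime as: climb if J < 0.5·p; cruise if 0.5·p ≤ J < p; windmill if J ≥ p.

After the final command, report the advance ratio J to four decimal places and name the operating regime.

J = 0.4945, regime = climb

set_propeller: D = 3.591 m, P = 4.813 m (p = P/D = 1.340295); state ← (V=0, rpm=0)
throttle_to(9489): rpm ← 9489
set_airspeed(68.19): V ← 68.19 m/s
throttle_to(974): rpm ← 974
adjust_airspeed(-12.57): V ← 68.19 -12.57 = 55.62 m/s
adjust_throttle(+1214): rpm ← 974 +1214 = 2188
adjust_airspeed(+9.14): V ← 55.62 +9.14 = 64.76 m/s
final state: V = 64.76 m/s, rpm = 2188 → n = rpm/60 = 36.466667 rev/s
J = V / (n·D) = 64.76 / (36.466667 × 3.591) = 0.494533
regime bands: climb J<0.6701 | cruise [0.6701, 1.3403) | windmill J≥1.3403
J = 0.4945 → climb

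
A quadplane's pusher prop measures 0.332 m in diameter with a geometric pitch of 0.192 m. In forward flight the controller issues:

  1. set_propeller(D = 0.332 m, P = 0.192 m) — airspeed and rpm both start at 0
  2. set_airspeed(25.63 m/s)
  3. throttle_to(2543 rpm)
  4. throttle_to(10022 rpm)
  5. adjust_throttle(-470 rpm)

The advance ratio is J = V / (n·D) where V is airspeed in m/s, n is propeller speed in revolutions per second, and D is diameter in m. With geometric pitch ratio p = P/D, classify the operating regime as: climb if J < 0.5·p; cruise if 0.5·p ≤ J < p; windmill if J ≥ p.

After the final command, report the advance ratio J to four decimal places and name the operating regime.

set_propeller: D = 0.332 m, P = 0.192 m (p = P/D = 0.578313); state ← (V=0, rpm=0)
set_airspeed(25.63): V ← 25.63 m/s
throttle_to(2543): rpm ← 2543
throttle_to(10022): rpm ← 10022
adjust_throttle(-470): rpm ← 10022 -470 = 9552
final state: V = 25.63 m/s, rpm = 9552 → n = rpm/60 = 159.200000 rev/s
J = V / (n·D) = 25.63 / (159.200000 × 0.332) = 0.484917
regime bands: climb J<0.2892 | cruise [0.2892, 0.5783) | windmill J≥0.5783
J = 0.4849 → cruise

J = 0.4849, regime = cruise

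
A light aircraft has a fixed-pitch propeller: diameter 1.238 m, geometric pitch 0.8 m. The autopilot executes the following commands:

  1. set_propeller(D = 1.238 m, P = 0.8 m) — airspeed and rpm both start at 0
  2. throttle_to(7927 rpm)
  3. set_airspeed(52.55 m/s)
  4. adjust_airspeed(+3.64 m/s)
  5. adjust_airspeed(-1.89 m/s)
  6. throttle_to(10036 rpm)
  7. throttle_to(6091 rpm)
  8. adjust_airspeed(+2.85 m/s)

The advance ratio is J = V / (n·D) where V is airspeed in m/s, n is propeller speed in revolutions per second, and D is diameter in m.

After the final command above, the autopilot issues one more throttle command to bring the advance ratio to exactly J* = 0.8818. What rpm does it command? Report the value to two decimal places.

set_propeller: D = 1.238 m, P = 0.8 m (p = P/D = 0.646204); state ← (V=0, rpm=0)
throttle_to(7927): rpm ← 7927
set_airspeed(52.55): V ← 52.55 m/s
adjust_airspeed(+3.64): V ← 52.55 +3.64 = 56.19 m/s
adjust_airspeed(-1.89): V ← 56.19 -1.89 = 54.3 m/s
throttle_to(10036): rpm ← 10036
throttle_to(6091): rpm ← 6091
adjust_airspeed(+2.85): V ← 54.3 +2.85 = 57.15 m/s
final state: V = 57.15 m/s, rpm = 6091 → n = rpm/60 = 101.516667 rev/s
target J* = 0.8818; solve J* = V/(n·D) for n: n = V/(J*·D) = 57.15/(0.8818 × 1.238) = 52.351062 rev/s
rpm = 60·n = 3141.063715

rpm = 3141.06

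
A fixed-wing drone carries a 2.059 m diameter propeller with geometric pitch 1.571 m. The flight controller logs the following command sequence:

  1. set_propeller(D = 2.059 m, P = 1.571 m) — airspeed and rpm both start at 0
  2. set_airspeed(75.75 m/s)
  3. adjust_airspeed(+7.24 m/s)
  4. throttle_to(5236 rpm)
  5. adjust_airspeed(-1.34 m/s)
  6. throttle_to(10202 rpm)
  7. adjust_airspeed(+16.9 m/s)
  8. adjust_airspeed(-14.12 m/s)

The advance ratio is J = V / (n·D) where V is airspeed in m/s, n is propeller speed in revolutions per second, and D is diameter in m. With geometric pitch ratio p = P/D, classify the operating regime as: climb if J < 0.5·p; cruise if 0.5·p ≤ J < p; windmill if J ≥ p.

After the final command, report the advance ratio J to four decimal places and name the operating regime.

J = 0.2412, regime = climb

set_propeller: D = 2.059 m, P = 1.571 m (p = P/D = 0.762992); state ← (V=0, rpm=0)
set_airspeed(75.75): V ← 75.75 m/s
adjust_airspeed(+7.24): V ← 75.75 +7.24 = 82.99 m/s
throttle_to(5236): rpm ← 5236
adjust_airspeed(-1.34): V ← 82.99 -1.34 = 81.65 m/s
throttle_to(10202): rpm ← 10202
adjust_airspeed(+16.9): V ← 81.65 +16.9 = 98.55 m/s
adjust_airspeed(-14.12): V ← 98.55 -14.12 = 84.43 m/s
final state: V = 84.43 m/s, rpm = 10202 → n = rpm/60 = 170.033333 rev/s
J = V / (n·D) = 84.43 / (170.033333 × 2.059) = 0.241161
regime bands: climb J<0.3815 | cruise [0.3815, 0.7630) | windmill J≥0.7630
J = 0.2412 → climb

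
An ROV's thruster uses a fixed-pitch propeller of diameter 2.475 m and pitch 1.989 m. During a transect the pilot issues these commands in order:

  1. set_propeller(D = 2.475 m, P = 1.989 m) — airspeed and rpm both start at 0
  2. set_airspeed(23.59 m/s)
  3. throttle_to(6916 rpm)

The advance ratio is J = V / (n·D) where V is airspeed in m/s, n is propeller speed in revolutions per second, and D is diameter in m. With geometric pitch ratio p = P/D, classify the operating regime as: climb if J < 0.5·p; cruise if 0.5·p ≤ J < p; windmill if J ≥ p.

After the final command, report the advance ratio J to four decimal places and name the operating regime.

J = 0.0827, regime = climb

set_propeller: D = 2.475 m, P = 1.989 m (p = P/D = 0.803636); state ← (V=0, rpm=0)
set_airspeed(23.59): V ← 23.59 m/s
throttle_to(6916): rpm ← 6916
final state: V = 23.59 m/s, rpm = 6916 → n = rpm/60 = 115.266667 rev/s
J = V / (n·D) = 23.59 / (115.266667 × 2.475) = 0.082689
regime bands: climb J<0.4018 | cruise [0.4018, 0.8036) | windmill J≥0.8036
J = 0.0827 → climb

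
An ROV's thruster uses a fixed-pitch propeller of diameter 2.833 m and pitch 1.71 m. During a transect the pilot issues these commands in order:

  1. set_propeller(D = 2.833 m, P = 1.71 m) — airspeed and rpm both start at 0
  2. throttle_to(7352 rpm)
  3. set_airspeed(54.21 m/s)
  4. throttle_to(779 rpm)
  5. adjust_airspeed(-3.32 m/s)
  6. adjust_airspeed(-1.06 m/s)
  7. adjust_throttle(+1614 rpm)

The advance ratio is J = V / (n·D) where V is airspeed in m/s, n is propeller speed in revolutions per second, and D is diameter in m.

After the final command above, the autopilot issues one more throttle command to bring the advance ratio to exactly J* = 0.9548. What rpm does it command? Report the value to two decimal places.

rpm = 1105.31

set_propeller: D = 2.833 m, P = 1.71 m (p = P/D = 0.603600); state ← (V=0, rpm=0)
throttle_to(7352): rpm ← 7352
set_airspeed(54.21): V ← 54.21 m/s
throttle_to(779): rpm ← 779
adjust_airspeed(-3.32): V ← 54.21 -3.32 = 50.89 m/s
adjust_airspeed(-1.06): V ← 50.89 -1.06 = 49.83 m/s
adjust_throttle(+1614): rpm ← 779 +1614 = 2393
final state: V = 49.83 m/s, rpm = 2393 → n = rpm/60 = 39.883333 rev/s
target J* = 0.9548; solve J* = V/(n·D) for n: n = V/(J*·D) = 49.83/(0.9548 × 2.833) = 18.421793 rev/s
rpm = 60·n = 1105.307591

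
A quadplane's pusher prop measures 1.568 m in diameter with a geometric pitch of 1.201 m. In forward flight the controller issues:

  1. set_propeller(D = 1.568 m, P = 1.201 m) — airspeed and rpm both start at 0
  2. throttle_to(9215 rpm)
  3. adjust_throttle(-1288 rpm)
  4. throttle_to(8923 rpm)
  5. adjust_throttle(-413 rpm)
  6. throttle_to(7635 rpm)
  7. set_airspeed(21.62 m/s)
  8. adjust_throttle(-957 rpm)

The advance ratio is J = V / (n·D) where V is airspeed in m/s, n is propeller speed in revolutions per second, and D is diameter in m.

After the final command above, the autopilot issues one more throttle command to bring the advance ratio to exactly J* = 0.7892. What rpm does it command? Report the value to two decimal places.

rpm = 1048.27

set_propeller: D = 1.568 m, P = 1.201 m (p = P/D = 0.765944); state ← (V=0, rpm=0)
throttle_to(9215): rpm ← 9215
adjust_throttle(-1288): rpm ← 9215 -1288 = 7927
throttle_to(8923): rpm ← 8923
adjust_throttle(-413): rpm ← 8923 -413 = 8510
throttle_to(7635): rpm ← 7635
set_airspeed(21.62): V ← 21.62 m/s
adjust_throttle(-957): rpm ← 7635 -957 = 6678
final state: V = 21.62 m/s, rpm = 6678 → n = rpm/60 = 111.300000 rev/s
target J* = 0.7892; solve J* = V/(n·D) for n: n = V/(J*·D) = 21.62/(0.7892 × 1.568) = 17.471193 rev/s
rpm = 60·n = 1048.271564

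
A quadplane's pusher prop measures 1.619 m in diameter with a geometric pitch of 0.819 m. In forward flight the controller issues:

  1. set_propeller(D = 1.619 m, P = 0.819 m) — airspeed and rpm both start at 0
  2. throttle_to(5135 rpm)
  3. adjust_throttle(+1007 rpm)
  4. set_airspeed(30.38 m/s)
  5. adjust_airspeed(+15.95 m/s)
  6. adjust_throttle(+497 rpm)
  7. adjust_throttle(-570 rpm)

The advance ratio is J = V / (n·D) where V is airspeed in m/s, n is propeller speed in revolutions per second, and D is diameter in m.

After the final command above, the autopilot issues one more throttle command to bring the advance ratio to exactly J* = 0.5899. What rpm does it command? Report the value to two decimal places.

set_propeller: D = 1.619 m, P = 0.819 m (p = P/D = 0.505868); state ← (V=0, rpm=0)
throttle_to(5135): rpm ← 5135
adjust_throttle(+1007): rpm ← 5135 +1007 = 6142
set_airspeed(30.38): V ← 30.38 m/s
adjust_airspeed(+15.95): V ← 30.38 +15.95 = 46.33 m/s
adjust_throttle(+497): rpm ← 6142 +497 = 6639
adjust_throttle(-570): rpm ← 6639 -570 = 6069
final state: V = 46.33 m/s, rpm = 6069 → n = rpm/60 = 101.150000 rev/s
target J* = 0.5899; solve J* = V/(n·D) for n: n = V/(J*·D) = 46.33/(0.5899 × 1.619) = 48.510646 rev/s
rpm = 60·n = 2910.638742

rpm = 2910.64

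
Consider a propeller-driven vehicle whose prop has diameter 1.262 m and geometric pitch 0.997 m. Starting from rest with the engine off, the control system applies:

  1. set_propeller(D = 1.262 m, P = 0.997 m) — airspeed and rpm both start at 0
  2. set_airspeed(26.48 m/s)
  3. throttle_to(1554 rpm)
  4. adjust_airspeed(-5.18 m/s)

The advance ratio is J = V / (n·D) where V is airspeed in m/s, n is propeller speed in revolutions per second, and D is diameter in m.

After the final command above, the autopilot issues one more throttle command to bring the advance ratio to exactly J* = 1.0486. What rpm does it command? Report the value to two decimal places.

set_propeller: D = 1.262 m, P = 0.997 m (p = P/D = 0.790016); state ← (V=0, rpm=0)
set_airspeed(26.48): V ← 26.48 m/s
throttle_to(1554): rpm ← 1554
adjust_airspeed(-5.18): V ← 26.48 -5.18 = 21.3 m/s
final state: V = 21.3 m/s, rpm = 1554 → n = rpm/60 = 25.900000 rev/s
target J* = 1.0486; solve J* = V/(n·D) for n: n = V/(J*·D) = 21.3/(1.0486 × 1.262) = 16.095720 rev/s
rpm = 60·n = 965.743170

rpm = 965.74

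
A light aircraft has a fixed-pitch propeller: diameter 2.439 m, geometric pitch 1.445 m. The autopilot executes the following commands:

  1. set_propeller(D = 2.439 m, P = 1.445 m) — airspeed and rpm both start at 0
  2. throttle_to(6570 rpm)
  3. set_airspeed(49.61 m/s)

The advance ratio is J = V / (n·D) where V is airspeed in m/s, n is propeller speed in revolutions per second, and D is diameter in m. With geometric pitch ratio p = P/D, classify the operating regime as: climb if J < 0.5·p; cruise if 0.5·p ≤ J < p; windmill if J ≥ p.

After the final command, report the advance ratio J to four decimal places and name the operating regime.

set_propeller: D = 2.439 m, P = 1.445 m (p = P/D = 0.592456); state ← (V=0, rpm=0)
throttle_to(6570): rpm ← 6570
set_airspeed(49.61): V ← 49.61 m/s
final state: V = 49.61 m/s, rpm = 6570 → n = rpm/60 = 109.500000 rev/s
J = V / (n·D) = 49.61 / (109.500000 × 2.439) = 0.185756
regime bands: climb J<0.2962 | cruise [0.2962, 0.5925) | windmill J≥0.5925
J = 0.1858 → climb

J = 0.1858, regime = climb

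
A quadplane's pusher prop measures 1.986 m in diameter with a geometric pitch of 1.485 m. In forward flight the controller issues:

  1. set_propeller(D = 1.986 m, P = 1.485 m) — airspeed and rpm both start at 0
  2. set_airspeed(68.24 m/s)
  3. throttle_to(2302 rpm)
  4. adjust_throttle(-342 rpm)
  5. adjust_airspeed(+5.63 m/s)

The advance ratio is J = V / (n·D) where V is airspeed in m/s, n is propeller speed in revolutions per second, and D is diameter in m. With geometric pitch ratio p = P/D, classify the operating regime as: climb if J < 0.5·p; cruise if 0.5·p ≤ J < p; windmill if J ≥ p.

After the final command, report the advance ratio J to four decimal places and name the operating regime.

set_propeller: D = 1.986 m, P = 1.485 m (p = P/D = 0.747734); state ← (V=0, rpm=0)
set_airspeed(68.24): V ← 68.24 m/s
throttle_to(2302): rpm ← 2302
adjust_throttle(-342): rpm ← 2302 -342 = 1960
adjust_airspeed(+5.63): V ← 68.24 +5.63 = 73.87 m/s
final state: V = 73.87 m/s, rpm = 1960 → n = rpm/60 = 32.666667 rev/s
J = V / (n·D) = 73.87 / (32.666667 × 1.986) = 1.138634
regime bands: climb J<0.3739 | cruise [0.3739, 0.7477) | windmill J≥0.7477
J = 1.1386 → windmill

J = 1.1386, regime = windmill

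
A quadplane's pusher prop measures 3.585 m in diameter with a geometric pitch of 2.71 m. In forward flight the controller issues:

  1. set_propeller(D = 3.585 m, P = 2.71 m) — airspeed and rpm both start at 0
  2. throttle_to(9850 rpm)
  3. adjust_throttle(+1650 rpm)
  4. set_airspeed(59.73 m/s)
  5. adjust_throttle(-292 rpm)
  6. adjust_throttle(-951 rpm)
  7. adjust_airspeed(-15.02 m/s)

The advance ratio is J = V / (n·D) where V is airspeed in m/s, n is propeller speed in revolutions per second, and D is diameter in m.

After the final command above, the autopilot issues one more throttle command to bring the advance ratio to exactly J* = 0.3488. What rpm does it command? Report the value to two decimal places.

rpm = 2145.31

set_propeller: D = 3.585 m, P = 2.71 m (p = P/D = 0.755927); state ← (V=0, rpm=0)
throttle_to(9850): rpm ← 9850
adjust_throttle(+1650): rpm ← 9850 +1650 = 11500
set_airspeed(59.73): V ← 59.73 m/s
adjust_throttle(-292): rpm ← 11500 -292 = 11208
adjust_throttle(-951): rpm ← 11208 -951 = 10257
adjust_airspeed(-15.02): V ← 59.73 -15.02 = 44.71 m/s
final state: V = 44.71 m/s, rpm = 10257 → n = rpm/60 = 170.950000 rev/s
target J* = 0.3488; solve J* = V/(n·D) for n: n = V/(J*·D) = 44.71/(0.3488 × 3.585) = 35.755185 rev/s
rpm = 60·n = 2145.311120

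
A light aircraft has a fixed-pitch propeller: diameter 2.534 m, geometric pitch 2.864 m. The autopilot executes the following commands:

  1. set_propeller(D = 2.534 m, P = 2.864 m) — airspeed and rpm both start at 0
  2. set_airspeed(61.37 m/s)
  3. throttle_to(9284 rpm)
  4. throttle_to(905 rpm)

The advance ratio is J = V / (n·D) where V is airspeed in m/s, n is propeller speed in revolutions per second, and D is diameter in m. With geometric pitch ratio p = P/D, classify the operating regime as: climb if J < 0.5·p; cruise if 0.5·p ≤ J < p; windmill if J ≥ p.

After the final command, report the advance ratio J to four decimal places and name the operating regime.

J = 1.6057, regime = windmill

set_propeller: D = 2.534 m, P = 2.864 m (p = P/D = 1.130229); state ← (V=0, rpm=0)
set_airspeed(61.37): V ← 61.37 m/s
throttle_to(9284): rpm ← 9284
throttle_to(905): rpm ← 905
final state: V = 61.37 m/s, rpm = 905 → n = rpm/60 = 15.083333 rev/s
J = V / (n·D) = 61.37 / (15.083333 × 2.534) = 1.605655
regime bands: climb J<0.5651 | cruise [0.5651, 1.1302) | windmill J≥1.1302
J = 1.6057 → windmill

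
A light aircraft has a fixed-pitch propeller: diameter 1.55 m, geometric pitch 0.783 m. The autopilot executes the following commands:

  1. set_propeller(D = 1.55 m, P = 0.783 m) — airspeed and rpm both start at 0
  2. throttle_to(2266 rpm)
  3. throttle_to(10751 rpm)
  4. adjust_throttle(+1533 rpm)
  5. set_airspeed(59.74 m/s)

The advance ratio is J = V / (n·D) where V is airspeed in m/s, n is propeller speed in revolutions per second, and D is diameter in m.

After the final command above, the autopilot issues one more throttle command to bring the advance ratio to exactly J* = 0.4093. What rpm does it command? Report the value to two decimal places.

rpm = 5649.93

set_propeller: D = 1.55 m, P = 0.783 m (p = P/D = 0.505161); state ← (V=0, rpm=0)
throttle_to(2266): rpm ← 2266
throttle_to(10751): rpm ← 10751
adjust_throttle(+1533): rpm ← 10751 +1533 = 12284
set_airspeed(59.74): V ← 59.74 m/s
final state: V = 59.74 m/s, rpm = 12284 → n = rpm/60 = 204.733333 rev/s
target J* = 0.4093; solve J* = V/(n·D) for n: n = V/(J*·D) = 59.74/(0.4093 × 1.55) = 94.165491 rev/s
rpm = 60·n = 5649.929463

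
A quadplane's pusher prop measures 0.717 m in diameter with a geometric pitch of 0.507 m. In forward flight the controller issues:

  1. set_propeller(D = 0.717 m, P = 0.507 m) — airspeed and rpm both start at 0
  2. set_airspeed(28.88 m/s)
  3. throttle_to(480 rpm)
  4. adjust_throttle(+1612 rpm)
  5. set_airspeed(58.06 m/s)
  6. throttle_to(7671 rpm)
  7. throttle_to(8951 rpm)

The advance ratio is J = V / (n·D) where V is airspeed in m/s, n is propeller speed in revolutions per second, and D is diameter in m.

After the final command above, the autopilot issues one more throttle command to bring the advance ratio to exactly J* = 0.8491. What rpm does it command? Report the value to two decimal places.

set_propeller: D = 0.717 m, P = 0.507 m (p = P/D = 0.707113); state ← (V=0, rpm=0)
set_airspeed(28.88): V ← 28.88 m/s
throttle_to(480): rpm ← 480
adjust_throttle(+1612): rpm ← 480 +1612 = 2092
set_airspeed(58.06): V ← 58.06 m/s
throttle_to(7671): rpm ← 7671
throttle_to(8951): rpm ← 8951
final state: V = 58.06 m/s, rpm = 8951 → n = rpm/60 = 149.183333 rev/s
target J* = 0.8491; solve J* = V/(n·D) for n: n = V/(J*·D) = 58.06/(0.8491 × 0.717) = 95.367201 rev/s
rpm = 60·n = 5722.032041

rpm = 5722.03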